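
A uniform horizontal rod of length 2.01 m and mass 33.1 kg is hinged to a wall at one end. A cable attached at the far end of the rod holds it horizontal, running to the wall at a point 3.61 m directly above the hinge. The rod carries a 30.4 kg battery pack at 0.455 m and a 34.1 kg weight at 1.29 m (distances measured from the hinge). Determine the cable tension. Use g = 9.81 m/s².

About the hinge:
Beam weight: 33.1 × 9.81 = 324.7 N down at 1.005 m → arm 1.005 m, τ = 324.7 × 1.005 = 326.3 N·m clockwise.
Battery pack: 30.4 × 9.81 = 298.2 N down at 0.455 m → arm 0.455 m, τ = 298.2 × 0.455 = 135.7 N·m clockwise.
Weight: 34.1 × 9.81 = 334.5 N down at 1.29 m → arm 1.29 m, τ = 334.5 × 1.29 = 431.5 N·m clockwise.
Total clockwise load moment = 893.5 N·m.
The cable tension T acts at 2.01 m; only its component perpendicular to the rod, T sinθ, produces torque. sinθ = h/√(h²+d²) = 3.61/√(3.61²+2.01²) = 0.8737.
Setting net torque to zero: T × 2.01 × 0.8737 = 893.5 → T = 893.5 / 1.756 = 509 N.

T ≈ 509 N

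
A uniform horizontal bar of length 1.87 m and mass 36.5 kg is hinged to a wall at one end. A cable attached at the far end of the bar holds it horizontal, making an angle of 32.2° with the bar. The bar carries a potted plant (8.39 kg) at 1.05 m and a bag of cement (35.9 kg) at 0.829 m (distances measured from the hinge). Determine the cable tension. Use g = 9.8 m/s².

T ≈ 715 N

Sum moments about the hinge (the unknown hinge reaction has zero arm there).
Beam weight: 36.5 × 9.8 = 357.7 N down at 0.935 m → arm 0.935 m, τ = 357.7 × 0.935 = 334.4 N·m clockwise.
Potted plant: 8.39 × 9.8 = 82.22 N down at 1.05 m → arm 1.05 m, τ = 82.22 × 1.05 = 86.33 N·m clockwise.
Bag of cement: 35.9 × 9.8 = 351.8 N down at 0.829 m → arm 0.829 m, τ = 351.8 × 0.829 = 291.6 N·m clockwise.
Total clockwise load moment = 712.3 N·m.
The cable tension T acts at 1.87 m; only its component perpendicular to the bar, T sinθ, produces torque. sin 32.2° = 0.5329.
Στ = 0 ⇒ T × 1.87 × 0.5329 = 712.3 ⇒ T = 712.3 / 0.9965 = 715 N.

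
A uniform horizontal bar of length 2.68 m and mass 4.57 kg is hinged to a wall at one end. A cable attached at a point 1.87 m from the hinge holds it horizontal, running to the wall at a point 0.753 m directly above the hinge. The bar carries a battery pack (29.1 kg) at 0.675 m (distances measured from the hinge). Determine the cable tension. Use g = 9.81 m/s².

About the hinge:
Beam weight: 4.57 × 9.81 = 44.83 N down at 1.34 m → arm 1.34 m, τ = 44.83 × 1.34 = 60.07 N·m clockwise.
Battery pack: 29.1 × 9.81 = 285.5 N down at 0.675 m → arm 0.675 m, τ = 285.5 × 0.675 = 192.7 N·m clockwise.
Total clockwise load moment = 252.8 N·m.
The cable tension T acts at 1.87 m; only its component perpendicular to the bar, T sinθ, produces torque. sinθ = h/√(h²+d²) = 0.753/√(0.753²+1.87²) = 0.3735.
For rotational equilibrium, T × 1.87 × 0.3735 = 252.8, so T = 252.8 / 0.6984 = 362 N.

T ≈ 362 N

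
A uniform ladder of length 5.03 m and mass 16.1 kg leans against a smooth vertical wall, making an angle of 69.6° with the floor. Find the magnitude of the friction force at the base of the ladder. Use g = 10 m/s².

Take moments about the foot of the ladder.
Ladder weight 16.1×10 = 161 N acts at 2.515 m along the ladder; its horizontal arm is 2.515·cos69.6° = 0.8767 m → τ = 141.1 N·m clockwise.
Wall normal N acts horizontally at the top; its moment arm is the height L sinθ = 5.03·sin69.6° = 4.715 m, counterclockwise.
Balancing moments: N × 4.715 = 141.1, giving N = 29.9 N.
ΣFx = 0: friction at the foot balances the wall's push, so f = N_wall = 29.9 N.

f ≈ 29.9 N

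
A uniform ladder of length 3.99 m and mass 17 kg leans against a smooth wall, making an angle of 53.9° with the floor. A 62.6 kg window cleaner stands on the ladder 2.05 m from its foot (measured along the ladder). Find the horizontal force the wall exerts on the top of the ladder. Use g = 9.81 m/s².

N_wall ≈ 291 N

About the foot of the ladder:
Ladder weight 17×9.81 = 166.8 N acts at 1.995 m along the ladder; its horizontal arm is 1.995·cos53.9° = 1.175 m → τ = 196 N·m clockwise.
Window cleaner: 62.6×9.81 = 614.1 N at 2.05 m → arm 1.208 m → τ = 741.8 N·m clockwise.
Wall normal N acts horizontally at the top; its moment arm is the height L sinθ = 3.99·sin53.9° = 3.224 m, counterclockwise.
Setting net torque to zero: N × 3.224 = 937.8 → N = 291 N.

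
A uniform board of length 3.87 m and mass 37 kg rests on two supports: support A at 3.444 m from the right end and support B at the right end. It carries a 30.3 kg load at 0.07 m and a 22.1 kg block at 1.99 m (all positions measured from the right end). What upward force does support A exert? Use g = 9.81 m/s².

R_A ≈ 335 N

Choose support B as the axis so its reaction then has zero moment arm.
Beam weight: 37 × 9.81 = 363 N down at 1.935 m → arm 1.935 m, τ = 363 × 1.935 = 702.4 N·m counterclockwise.
Load: 30.3 × 9.81 = 297.2 N down at 0.07 m → arm 0.07 m, τ = 297.2 × 0.07 = 20.8 N·m counterclockwise.
Block: 22.1 × 9.81 = 216.8 N down at 1.99 m → arm 1.99 m, τ = 216.8 × 1.99 = 431.4 N·m counterclockwise.
Net load moment about support B = 1155 N·m counterclockwise.
Reaction R at support A is upward at 3.444 m, arm 3.444 m → moment R × 3.444 clockwise.
Στ = 0 ⇒ R × 3.444 = 1155 ⇒ R = 335 N.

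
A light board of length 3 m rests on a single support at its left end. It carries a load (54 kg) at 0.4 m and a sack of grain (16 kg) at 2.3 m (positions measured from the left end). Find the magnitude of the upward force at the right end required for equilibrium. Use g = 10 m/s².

F ≈ 195 N

Taking torques about the left end:
Load: 54 × 10 = 540 N down at 0.4 m → arm 0.4 m, τ = 540 × 0.4 = 216 N·m clockwise.
Sack of grain: 16 × 10 = 160 N down at 2.3 m → arm 2.3 m, τ = 160 × 2.3 = 368 N·m clockwise.
Net moment of the loads = 584 N·m clockwise.
The upward force F acts at the right end, arm 3 m, giving F × 3 counterclockwise.
Στ = 0 ⇒ F × 3 = 584 ⇒ F = 584 / 3 = 195 N.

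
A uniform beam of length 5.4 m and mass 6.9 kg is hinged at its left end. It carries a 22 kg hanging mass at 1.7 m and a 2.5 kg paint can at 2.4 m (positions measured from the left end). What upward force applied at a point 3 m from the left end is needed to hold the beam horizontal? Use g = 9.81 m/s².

About the left end:
Beam weight: 6.9 × 9.81 = 67.69 N down at 2.7 m → arm 2.7 m, τ = 67.69 × 2.7 = 182.8 N·m clockwise.
Hanging mass: 22 × 9.81 = 215.8 N down at 1.7 m → arm 1.7 m, τ = 215.8 × 1.7 = 366.9 N·m clockwise.
Paint can: 2.5 × 9.81 = 24.53 N down at 2.4 m → arm 2.4 m, τ = 24.53 × 2.4 = 58.87 N·m clockwise.
Net moment of the loads = 608.6 N·m clockwise.
The upward force F acts at a point 3 m from the left end, arm 3 m, giving F × 3 counterclockwise.
Setting net torque to zero: F × 3 = 608.6 → F = 608.6 / 3 = 203 N.

F ≈ 203 N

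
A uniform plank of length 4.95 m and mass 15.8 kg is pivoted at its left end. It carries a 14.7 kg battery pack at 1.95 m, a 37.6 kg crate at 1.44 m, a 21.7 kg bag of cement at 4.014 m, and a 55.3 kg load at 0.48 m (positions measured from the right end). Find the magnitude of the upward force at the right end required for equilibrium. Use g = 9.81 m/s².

F ≈ 957 N

About the left end:
Beam weight: 15.8 × 9.81 = 155 N down at 2.475 m → arm 2.475 m, τ = 155 × 2.475 = 383.6 N·m clockwise.
Battery pack: 14.7 × 9.81 = 144.2 N down at 1.95 m → arm 3 m, τ = 144.2 × 3 = 432.6 N·m clockwise.
Crate: 37.6 × 9.81 = 368.9 N down at 1.44 m → arm 3.51 m, τ = 368.9 × 3.51 = 1295 N·m clockwise.
Bag of cement: 21.7 × 9.81 = 212.9 N down at 4.014 m → arm 0.936 m, τ = 212.9 × 0.936 = 199.3 N·m clockwise.
Load: 55.3 × 9.81 = 542.5 N down at 0.48 m → arm 4.47 m, τ = 542.5 × 4.47 = 2425 N·m clockwise.
Net moment of the loads = 4736 N·m clockwise.
The upward force F acts at the right end, arm 4.95 m, giving F × 4.95 counterclockwise.
Στ = 0 ⇒ F × 4.95 = 4736 ⇒ F = 4736 / 4.95 = 957 N.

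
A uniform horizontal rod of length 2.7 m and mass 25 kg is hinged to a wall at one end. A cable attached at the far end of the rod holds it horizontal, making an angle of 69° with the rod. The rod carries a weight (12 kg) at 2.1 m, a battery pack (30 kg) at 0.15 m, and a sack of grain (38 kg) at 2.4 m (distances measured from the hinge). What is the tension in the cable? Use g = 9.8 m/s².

T ≈ 601 N

Taking torques about the hinge:
Beam weight: 25 × 9.8 = 245 N down at 1.35 m → arm 1.35 m, τ = 245 × 1.35 = 330.8 N·m clockwise.
Weight: 12 × 9.8 = 117.6 N down at 2.1 m → arm 2.1 m, τ = 117.6 × 2.1 = 247 N·m clockwise.
Battery pack: 30 × 9.8 = 294 N down at 0.15 m → arm 0.15 m, τ = 294 × 0.15 = 44.1 N·m clockwise.
Sack of grain: 38 × 9.8 = 372.4 N down at 2.4 m → arm 2.4 m, τ = 372.4 × 2.4 = 893.8 N·m clockwise.
Total clockwise load moment = 1516 N·m.
The cable tension T acts at 2.7 m; only its component perpendicular to the rod, T sinθ, produces torque. sin 69° = 0.9336.
Στ = 0 ⇒ T × 2.7 × 0.9336 = 1516 ⇒ T = 1516 / 2.521 = 601 N.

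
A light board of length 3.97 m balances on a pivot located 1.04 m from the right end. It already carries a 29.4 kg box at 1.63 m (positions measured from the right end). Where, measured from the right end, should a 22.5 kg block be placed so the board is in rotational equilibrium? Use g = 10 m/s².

x ≈ 0.269 m from the right end

Sum moments about the pivot (at 1.04 m from the right end) (the support reaction has zero arm there).
Box: 29.4 × 10 = 294 N down at 1.63 m → arm 0.59 m, τ = 294 × 0.59 = 173.5 N·m counterclockwise.
Net moment of existing loads = 173.5 N·m counterclockwise.
The block weighs 22.5 × 10 = 225 N and must supply an equal clockwise moment, so its lever arm about the pivot is 173.5 / 225 = 0.771 m.
That puts it at 1.04 − 0.771 = 0.269 m from the right end.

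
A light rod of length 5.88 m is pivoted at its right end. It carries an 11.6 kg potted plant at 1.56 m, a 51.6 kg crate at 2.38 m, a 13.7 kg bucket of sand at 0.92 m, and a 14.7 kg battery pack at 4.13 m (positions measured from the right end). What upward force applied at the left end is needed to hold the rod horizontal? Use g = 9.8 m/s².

About the right end:
Potted plant: 11.6 × 9.8 = 113.7 N down at 1.56 m → arm 1.56 m, τ = 113.7 × 1.56 = 177.4 N·m counterclockwise.
Crate: 51.6 × 9.8 = 505.7 N down at 2.38 m → arm 2.38 m, τ = 505.7 × 2.38 = 1204 N·m counterclockwise.
Bucket of sand: 13.7 × 9.8 = 134.3 N down at 0.92 m → arm 0.92 m, τ = 134.3 × 0.92 = 123.6 N·m counterclockwise.
Battery pack: 14.7 × 9.8 = 144.1 N down at 4.13 m → arm 4.13 m, τ = 144.1 × 4.13 = 595.1 N·m counterclockwise.
Net moment of the loads = 2100 N·m counterclockwise.
The upward force F acts at the left end, arm 5.88 m, giving F × 5.88 clockwise.
Balancing moments: F × 5.88 = 2100, giving F = 2100 / 5.88 = 357 N.

F ≈ 357 N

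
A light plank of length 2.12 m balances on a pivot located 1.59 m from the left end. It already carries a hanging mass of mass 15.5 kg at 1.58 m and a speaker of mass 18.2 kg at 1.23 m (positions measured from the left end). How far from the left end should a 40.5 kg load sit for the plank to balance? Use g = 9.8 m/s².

x ≈ 1.76 m from the left end

About the pivot (at 1.59 m from the left end):
Hanging mass: 15.5 × 9.8 = 151.9 N down at 1.58 m → arm 0.01 m, τ = 151.9 × 0.01 = 1.519 N·m counterclockwise.
Speaker: 18.2 × 9.8 = 178.4 N down at 1.23 m → arm 0.36 m, τ = 178.4 × 0.36 = 64.22 N·m counterclockwise.
Net moment of existing loads = 65.74 N·m counterclockwise.
The load weighs 40.5 × 9.8 = 396.9 N and must supply an equal clockwise moment, so its lever arm about the pivot is 65.74 / 396.9 = 0.166 m.
That puts it at 1.59 + 0.166 = 1.76 m from the left end.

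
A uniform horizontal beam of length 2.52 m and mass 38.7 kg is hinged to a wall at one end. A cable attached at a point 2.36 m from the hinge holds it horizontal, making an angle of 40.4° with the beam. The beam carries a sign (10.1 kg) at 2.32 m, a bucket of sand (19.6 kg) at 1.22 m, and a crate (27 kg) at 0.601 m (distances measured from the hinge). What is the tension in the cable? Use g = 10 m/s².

T ≈ 734 N

Taking torques about the hinge:
Beam weight: 38.7 × 10 = 387 N down at 1.26 m → arm 1.26 m, τ = 387 × 1.26 = 487.6 N·m clockwise.
Sign: 10.1 × 10 = 101 N down at 2.32 m → arm 2.32 m, τ = 101 × 2.32 = 234.3 N·m clockwise.
Bucket of sand: 19.6 × 10 = 196 N down at 1.22 m → arm 1.22 m, τ = 196 × 1.22 = 239.1 N·m clockwise.
Crate: 27 × 10 = 270 N down at 0.601 m → arm 0.601 m, τ = 270 × 0.601 = 162.3 N·m clockwise.
Total clockwise load moment = 1123 N·m.
The cable tension T acts at 2.36 m; only its component perpendicular to the beam, T sinθ, produces torque. sin 40.4° = 0.6481.
Στ = 0 ⇒ T × 2.36 × 0.6481 = 1123 ⇒ T = 1123 / 1.53 = 734 N.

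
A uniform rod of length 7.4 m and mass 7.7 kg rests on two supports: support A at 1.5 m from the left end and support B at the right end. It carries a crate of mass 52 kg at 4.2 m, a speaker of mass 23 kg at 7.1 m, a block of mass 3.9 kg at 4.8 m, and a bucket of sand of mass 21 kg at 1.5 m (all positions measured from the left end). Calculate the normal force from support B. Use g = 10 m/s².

R_B ≈ 507 N

Take moments about support A.
Beam weight: 7.7 × 10 = 77 N down at 3.7 m → arm 2.2 m, τ = 77 × 2.2 = 169.4 N·m clockwise.
Crate: 52 × 10 = 520 N down at 4.2 m → arm 2.7 m, τ = 520 × 2.7 = 1404 N·m clockwise.
Speaker: 23 × 10 = 230 N down at 7.1 m → arm 5.6 m, τ = 230 × 5.6 = 1288 N·m clockwise.
Block: 3.9 × 10 = 39 N down at 4.8 m → arm 3.3 m, τ = 39 × 3.3 = 128.7 N·m clockwise.
Bucket of sand: acts at the support A, moment arm 0 → no torque.
Net load moment about support A = 2990 N·m clockwise.
Reaction R at support B is upward at 7.4 m, arm 5.9 m → moment R × 5.9 counterclockwise.
Setting net torque to zero: R × 5.9 = 2990 → R = 507 N.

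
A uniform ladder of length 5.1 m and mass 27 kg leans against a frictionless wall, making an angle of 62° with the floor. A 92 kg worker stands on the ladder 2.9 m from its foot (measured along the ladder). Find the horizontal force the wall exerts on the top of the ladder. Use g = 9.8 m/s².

N_wall ≈ 343 N

About the foot of the ladder:
Ladder weight 27×9.8 = 264.6 N acts at 2.55 m along the ladder; its horizontal arm is 2.55·cos62° = 1.197 m → τ = 316.7 N·m clockwise.
Worker: 92×9.8 = 901.6 N at 2.9 m → arm 1.361 m → τ = 1227 N·m clockwise.
Wall normal N acts horizontally at the top; its moment arm is the height L sinθ = 5.1·sin62° = 4.503 m, counterclockwise.
Στ = 0 ⇒ N × 4.503 = 1544 ⇒ N = 343 N.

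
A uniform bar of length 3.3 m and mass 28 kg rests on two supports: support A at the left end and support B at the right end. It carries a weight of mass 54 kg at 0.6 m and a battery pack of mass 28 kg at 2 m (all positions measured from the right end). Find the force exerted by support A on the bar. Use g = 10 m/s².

R_A ≈ 408 N

Sum moments about support B (its reaction then has zero moment arm).
Beam weight: 28 × 10 = 280 N down at 1.65 m → arm 1.65 m, τ = 280 × 1.65 = 462 N·m counterclockwise.
Weight: 54 × 10 = 540 N down at 0.6 m → arm 0.6 m, τ = 540 × 0.6 = 324 N·m counterclockwise.
Battery pack: 28 × 10 = 280 N down at 2 m → arm 2 m, τ = 280 × 2 = 560 N·m counterclockwise.
Net load moment about support B = 1346 N·m counterclockwise.
Reaction R at support A is upward at 3.3 m, arm 3.3 m → moment R × 3.3 clockwise.
Στ = 0 ⇒ R × 3.3 = 1346 ⇒ R = 408 N.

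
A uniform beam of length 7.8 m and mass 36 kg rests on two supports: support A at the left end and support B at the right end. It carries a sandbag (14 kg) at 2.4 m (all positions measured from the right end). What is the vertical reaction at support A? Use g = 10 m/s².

Take moments about support B.
Beam weight: 36 × 10 = 360 N down at 3.9 m → arm 3.9 m, τ = 360 × 3.9 = 1404 N·m counterclockwise.
Sandbag: 14 × 10 = 140 N down at 2.4 m → arm 2.4 m, τ = 140 × 2.4 = 336 N·m counterclockwise.
Net load moment about support B = 1740 N·m counterclockwise.
Reaction R at support A is upward at 7.8 m, arm 7.8 m → moment R × 7.8 clockwise.
Balancing moments: R × 7.8 = 1740, giving R = 223 N.

R_A ≈ 223 N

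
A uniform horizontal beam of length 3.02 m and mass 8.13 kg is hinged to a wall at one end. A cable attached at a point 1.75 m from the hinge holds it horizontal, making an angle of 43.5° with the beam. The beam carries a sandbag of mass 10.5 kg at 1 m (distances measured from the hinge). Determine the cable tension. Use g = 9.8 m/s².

About the hinge:
Beam weight: 8.13 × 9.8 = 79.67 N down at 1.51 m → arm 1.51 m, τ = 79.67 × 1.51 = 120.3 N·m clockwise.
Sandbag: 10.5 × 9.8 = 102.9 N down at 1 m → arm 1 m, τ = 102.9 × 1 = 102.9 N·m clockwise.
Total clockwise load moment = 223.2 N·m.
The cable tension T acts at 1.75 m; only its component perpendicular to the beam, T sinθ, produces torque. sin 43.5° = 0.6884.
Στ = 0 ⇒ T × 1.75 × 0.6884 = 223.2 ⇒ T = 223.2 / 1.205 = 185 N.

T ≈ 185 N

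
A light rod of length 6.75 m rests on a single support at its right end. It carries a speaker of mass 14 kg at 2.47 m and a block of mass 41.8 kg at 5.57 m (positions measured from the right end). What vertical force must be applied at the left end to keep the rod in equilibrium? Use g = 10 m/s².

About the right end:
Speaker: 14 × 10 = 140 N down at 2.47 m → arm 2.47 m, τ = 140 × 2.47 = 345.8 N·m counterclockwise.
Block: 41.8 × 10 = 418 N down at 5.57 m → arm 5.57 m, τ = 418 × 5.57 = 2328 N·m counterclockwise.
Net moment of the loads = 2674 N·m counterclockwise.
The upward force F acts at the left end, arm 6.75 m, giving F × 6.75 clockwise.
Στ = 0 ⇒ F × 6.75 = 2674 ⇒ F = 2674 / 6.75 = 396 N.

F ≈ 396 N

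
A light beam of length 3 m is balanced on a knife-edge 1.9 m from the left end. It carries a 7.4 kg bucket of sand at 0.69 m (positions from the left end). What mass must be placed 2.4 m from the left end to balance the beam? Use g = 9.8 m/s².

About the knife-edge (at 1.9 m from the left end):
Bucket of sand: 7.4 × 9.8 = 72.52 N down at 0.69 m → arm 1.21 m, τ = 72.52 × 1.21 = 87.75 N·m counterclockwise.
Net moment of known loads = 87.75 N·m counterclockwise.
An unknown mass m at 2.4 m has arm 0.5 m; its moment is m·g·0.5 clockwise.
Στ = 0 ⇒ m × 9.8 × 0.5 = 87.75 ⇒ m = 87.75 / (9.8 × 0.5) = 17.9 kg.

m ≈ 17.9 kg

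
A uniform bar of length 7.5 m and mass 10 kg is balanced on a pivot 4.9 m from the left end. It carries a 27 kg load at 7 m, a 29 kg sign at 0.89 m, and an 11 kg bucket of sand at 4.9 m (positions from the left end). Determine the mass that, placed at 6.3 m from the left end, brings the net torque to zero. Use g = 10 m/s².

m ≈ 50.8 kg

Take moments about the pivot (at 4.9 m from the left end).
Beam weight: 10 × 10 = 100 N down at 3.75 m → arm 1.15 m, τ = 100 × 1.15 = 115 N·m counterclockwise.
Load: 27 × 10 = 270 N down at 7 m → arm 2.1 m, τ = 270 × 2.1 = 567 N·m clockwise.
Sign: 29 × 10 = 290 N down at 0.89 m → arm 4.01 m, τ = 290 × 4.01 = 1163 N·m counterclockwise.
Bucket of sand: acts at the pivot, moment arm 0 → no torque.
Net moment of known loads = 711 N·m counterclockwise.
An unknown mass m at 6.3 m has arm 1.4 m; its moment is m·g·1.4 clockwise.
Στ = 0 ⇒ m × 10 × 1.4 = 711 ⇒ m = 711 / (10 × 1.4) = 50.8 kg.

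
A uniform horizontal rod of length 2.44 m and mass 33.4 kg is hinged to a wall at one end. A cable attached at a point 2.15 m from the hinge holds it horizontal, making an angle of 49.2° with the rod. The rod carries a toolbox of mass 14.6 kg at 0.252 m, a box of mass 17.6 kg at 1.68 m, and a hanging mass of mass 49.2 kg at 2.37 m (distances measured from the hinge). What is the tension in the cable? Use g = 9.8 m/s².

T ≈ 1150 N

Sum moments about the hinge (the unknown hinge reaction has zero arm there).
Beam weight: 33.4 × 9.8 = 327.3 N down at 1.22 m → arm 1.22 m, τ = 327.3 × 1.22 = 399.3 N·m clockwise.
Toolbox: 14.6 × 9.8 = 143.1 N down at 0.252 m → arm 0.252 m, τ = 143.1 × 0.252 = 36.06 N·m clockwise.
Box: 17.6 × 9.8 = 172.5 N down at 1.68 m → arm 1.68 m, τ = 172.5 × 1.68 = 289.8 N·m clockwise.
Hanging mass: 49.2 × 9.8 = 482.2 N down at 2.37 m → arm 2.37 m, τ = 482.2 × 2.37 = 1143 N·m clockwise.
Total clockwise load moment = 1868 N·m.
The cable tension T acts at 2.15 m; only its component perpendicular to the rod, T sinθ, produces torque. sin 49.2° = 0.757.
Balancing moments: T × 2.15 × 0.757 = 1868, giving T = 1868 / 1.628 = 1150 N.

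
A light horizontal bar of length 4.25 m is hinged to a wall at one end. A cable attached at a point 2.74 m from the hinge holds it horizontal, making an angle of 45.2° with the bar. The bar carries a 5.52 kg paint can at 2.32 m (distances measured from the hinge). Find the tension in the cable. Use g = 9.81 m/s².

Choose the hinge as the axis so the unknown hinge reaction has zero arm there.
Paint can: 5.52 × 9.81 = 54.15 N down at 2.32 m → arm 2.32 m, τ = 54.15 × 2.32 = 125.6 N·m clockwise.
Total clockwise load moment = 125.6 N·m.
The cable tension T acts at 2.74 m; only its component perpendicular to the bar, T sinθ, produces torque. sin 45.2° = 0.7096.
Setting net torque to zero: T × 2.74 × 0.7096 = 125.6 → T = 125.6 / 1.944 = 64.6 N.

T ≈ 64.6 N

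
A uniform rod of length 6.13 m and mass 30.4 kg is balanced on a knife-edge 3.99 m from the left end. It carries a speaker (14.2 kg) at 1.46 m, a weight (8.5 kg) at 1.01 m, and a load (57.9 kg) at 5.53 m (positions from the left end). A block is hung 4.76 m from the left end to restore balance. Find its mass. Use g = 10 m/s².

m ≈ 0.273 kg

Take moments about the knife-edge (at 3.99 m from the left end).
Beam weight: 30.4 × 10 = 304 N down at 3.065 m → arm 0.925 m, τ = 304 × 0.925 = 281.2 N·m counterclockwise.
Speaker: 14.2 × 10 = 142 N down at 1.46 m → arm 2.53 m, τ = 142 × 2.53 = 359.3 N·m counterclockwise.
Weight: 8.5 × 10 = 85 N down at 1.01 m → arm 2.98 m, τ = 85 × 2.98 = 253.3 N·m counterclockwise.
Load: 57.9 × 10 = 579 N down at 5.53 m → arm 1.54 m, τ = 579 × 1.54 = 891.7 N·m clockwise.
Net moment of known loads = 2.1 N·m counterclockwise.
An unknown mass m at 4.76 m has arm 0.77 m; its moment is m·g·0.77 clockwise.
Setting net torque to zero: m × 10 × 0.77 = 2.1 → m = 2.1 / (10 × 0.77) = 0.273 kg.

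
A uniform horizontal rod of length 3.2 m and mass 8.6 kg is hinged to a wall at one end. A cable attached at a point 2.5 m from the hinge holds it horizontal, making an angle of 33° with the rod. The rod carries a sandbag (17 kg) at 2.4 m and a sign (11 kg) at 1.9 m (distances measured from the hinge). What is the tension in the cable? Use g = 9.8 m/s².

T ≈ 543 N

About the hinge:
Beam weight: 8.6 × 9.8 = 84.28 N down at 1.6 m → arm 1.6 m, τ = 84.28 × 1.6 = 134.8 N·m clockwise.
Sandbag: 17 × 9.8 = 166.6 N down at 2.4 m → arm 2.4 m, τ = 166.6 × 2.4 = 399.8 N·m clockwise.
Sign: 11 × 9.8 = 107.8 N down at 1.9 m → arm 1.9 m, τ = 107.8 × 1.9 = 204.8 N·m clockwise.
Total clockwise load moment = 739.4 N·m.
The cable tension T acts at 2.5 m; only its component perpendicular to the rod, T sinθ, produces torque. sin 33° = 0.5446.
Στ = 0 ⇒ T × 2.5 × 0.5446 = 739.4 ⇒ T = 739.4 / 1.361 = 543 N.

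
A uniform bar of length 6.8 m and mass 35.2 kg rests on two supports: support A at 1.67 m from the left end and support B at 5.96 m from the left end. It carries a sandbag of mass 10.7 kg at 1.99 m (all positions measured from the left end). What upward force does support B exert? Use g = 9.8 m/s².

R_B ≈ 147 N

Take moments about support A.
Beam weight: 35.2 × 9.8 = 345 N down at 3.4 m → arm 1.73 m, τ = 345 × 1.73 = 596.9 N·m clockwise.
Sandbag: 10.7 × 9.8 = 104.9 N down at 1.99 m → arm 0.32 m, τ = 104.9 × 0.32 = 33.57 N·m clockwise.
Net load moment about support A = 630.5 N·m clockwise.
Reaction R at support B is upward at 5.96 m, arm 4.29 m → moment R × 4.29 counterclockwise.
For rotational equilibrium, R × 4.29 = 630.5, so R = 147 N.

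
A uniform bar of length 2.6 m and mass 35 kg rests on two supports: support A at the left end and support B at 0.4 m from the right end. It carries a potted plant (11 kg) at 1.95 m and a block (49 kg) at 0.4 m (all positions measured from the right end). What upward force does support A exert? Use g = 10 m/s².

About support B:
Beam weight: 35 × 10 = 350 N down at 1.3 m → arm 0.9 m, τ = 350 × 0.9 = 315 N·m counterclockwise.
Potted plant: 11 × 10 = 110 N down at 1.95 m → arm 1.55 m, τ = 110 × 1.55 = 170.5 N·m counterclockwise.
Block: acts at the support B, moment arm 0 → no torque.
Net load moment about support B = 485.5 N·m counterclockwise.
Reaction R at support A is upward at 2.6 m, arm 2.2 m → moment R × 2.2 clockwise.
For rotational equilibrium, R × 2.2 = 485.5, so R = 221 N.

R_A ≈ 221 N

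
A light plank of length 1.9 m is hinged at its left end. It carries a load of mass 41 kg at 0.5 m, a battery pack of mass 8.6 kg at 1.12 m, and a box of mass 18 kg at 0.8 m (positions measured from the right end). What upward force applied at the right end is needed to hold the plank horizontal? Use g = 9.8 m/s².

Take moments about the left end.
Load: 41 × 9.8 = 401.8 N down at 0.5 m → arm 1.4 m, τ = 401.8 × 1.4 = 562.5 N·m clockwise.
Battery pack: 8.6 × 9.8 = 84.28 N down at 1.12 m → arm 0.78 m, τ = 84.28 × 0.78 = 65.74 N·m clockwise.
Box: 18 × 9.8 = 176.4 N down at 0.8 m → arm 1.1 m, τ = 176.4 × 1.1 = 194 N·m clockwise.
Net moment of the loads = 822.2 N·m clockwise.
The upward force F acts at the right end, arm 1.9 m, giving F × 1.9 counterclockwise.
Setting net torque to zero: F × 1.9 = 822.2 → F = 822.2 / 1.9 = 433 N.

F ≈ 433 N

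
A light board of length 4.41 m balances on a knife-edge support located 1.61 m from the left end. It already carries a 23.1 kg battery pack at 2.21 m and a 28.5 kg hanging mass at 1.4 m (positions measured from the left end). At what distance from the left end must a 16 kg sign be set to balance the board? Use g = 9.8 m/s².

x ≈ 1.12 m from the left end

About the knife-edge support (at 1.61 m from the left end):
Battery pack: 23.1 × 9.8 = 226.4 N down at 2.21 m → arm 0.6 m, τ = 226.4 × 0.6 = 135.8 N·m clockwise.
Hanging mass: 28.5 × 9.8 = 279.3 N down at 1.4 m → arm 0.21 m, τ = 279.3 × 0.21 = 58.65 N·m counterclockwise.
Net moment of existing loads = 77.15 N·m clockwise.
The sign weighs 16 × 9.8 = 156.8 N and must supply an equal counterclockwise moment, so its lever arm about the knife-edge support is 77.15 / 156.8 = 0.492 m.
That puts it at 1.61 − 0.492 = 1.12 m from the left end.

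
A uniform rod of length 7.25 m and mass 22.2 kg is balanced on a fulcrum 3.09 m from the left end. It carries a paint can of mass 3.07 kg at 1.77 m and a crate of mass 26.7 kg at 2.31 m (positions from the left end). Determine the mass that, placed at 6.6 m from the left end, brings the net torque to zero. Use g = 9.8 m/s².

m ≈ 3.7 kg

Take moments about the fulcrum (at 3.09 m from the left end).
Beam weight: 22.2 × 9.8 = 217.6 N down at 3.625 m → arm 0.535 m, τ = 217.6 × 0.535 = 116.4 N·m clockwise.
Paint can: 3.07 × 9.8 = 30.09 N down at 1.77 m → arm 1.32 m, τ = 30.09 × 1.32 = 39.72 N·m counterclockwise.
Crate: 26.7 × 9.8 = 261.7 N down at 2.31 m → arm 0.78 m, τ = 261.7 × 0.78 = 204.1 N·m counterclockwise.
Net moment of known loads = 127.4 N·m counterclockwise.
An unknown mass m at 6.6 m has arm 3.51 m; its moment is m·g·3.51 clockwise.
Balancing moments: m × 9.8 × 3.51 = 127.4, giving m = 127.4 / (9.8 × 3.51) = 3.7 kg.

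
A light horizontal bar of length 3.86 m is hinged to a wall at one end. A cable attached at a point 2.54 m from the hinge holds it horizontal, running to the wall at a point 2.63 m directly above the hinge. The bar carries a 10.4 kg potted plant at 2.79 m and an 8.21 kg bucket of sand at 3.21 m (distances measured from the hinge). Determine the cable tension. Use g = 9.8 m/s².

Take moments about the hinge.
Potted plant: 10.4 × 9.8 = 101.9 N down at 2.79 m → arm 2.79 m, τ = 101.9 × 2.79 = 284.3 N·m clockwise.
Bucket of sand: 8.21 × 9.8 = 80.46 N down at 3.21 m → arm 3.21 m, τ = 80.46 × 3.21 = 258.3 N·m clockwise.
Total clockwise load moment = 542.6 N·m.
The cable tension T acts at 2.54 m; only its component perpendicular to the bar, T sinθ, produces torque. sinθ = h/√(h²+d²) = 2.63/√(2.63²+2.54²) = 0.7193.
Balancing moments: T × 2.54 × 0.7193 = 542.6, giving T = 542.6 / 1.827 = 297 N.

T ≈ 297 N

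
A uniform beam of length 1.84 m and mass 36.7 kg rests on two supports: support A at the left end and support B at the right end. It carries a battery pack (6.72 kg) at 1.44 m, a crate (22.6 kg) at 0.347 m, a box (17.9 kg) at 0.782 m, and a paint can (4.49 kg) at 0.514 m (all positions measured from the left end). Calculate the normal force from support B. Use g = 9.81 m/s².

R_B ≈ 360 N

Choose support A as the axis so its reaction then has zero moment arm.
Beam weight: 36.7 × 9.81 = 360 N down at 0.92 m → arm 0.92 m, τ = 360 × 0.92 = 331.2 N·m clockwise.
Battery pack: 6.72 × 9.81 = 65.92 N down at 1.44 m → arm 1.44 m, τ = 65.92 × 1.44 = 94.92 N·m clockwise.
Crate: 22.6 × 9.81 = 221.7 N down at 0.347 m → arm 0.347 m, τ = 221.7 × 0.347 = 76.93 N·m clockwise.
Box: 17.9 × 9.81 = 175.6 N down at 0.782 m → arm 0.782 m, τ = 175.6 × 0.782 = 137.3 N·m clockwise.
Paint can: 4.49 × 9.81 = 44.05 N down at 0.514 m → arm 0.514 m, τ = 44.05 × 0.514 = 22.64 N·m clockwise.
Net load moment about support A = 663 N·m clockwise.
Reaction R at support B is upward at 1.84 m, arm 1.84 m → moment R × 1.84 counterclockwise.
Στ = 0 ⇒ R × 1.84 = 663 ⇒ R = 360 N.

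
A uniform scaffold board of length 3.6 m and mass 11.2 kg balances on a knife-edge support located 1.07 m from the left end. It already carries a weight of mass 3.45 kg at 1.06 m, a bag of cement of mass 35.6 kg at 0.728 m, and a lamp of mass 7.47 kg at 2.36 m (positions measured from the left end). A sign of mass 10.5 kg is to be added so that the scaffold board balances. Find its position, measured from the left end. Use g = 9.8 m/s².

Take moments about the knife-edge support (at 1.07 m from the left end).
Beam weight: 11.2 × 9.8 = 109.8 N down at 1.8 m → arm 0.73 m, τ = 109.8 × 0.73 = 80.15 N·m clockwise.
Weight: 3.45 × 9.8 = 33.81 N down at 1.06 m → arm 0.01 m, τ = 33.81 × 0.01 = 0.3381 N·m counterclockwise.
Bag of cement: 35.6 × 9.8 = 348.9 N down at 0.728 m → arm 0.342 m, τ = 348.9 × 0.342 = 119.3 N·m counterclockwise.
Lamp: 7.47 × 9.8 = 73.21 N down at 2.36 m → arm 1.29 m, τ = 73.21 × 1.29 = 94.44 N·m clockwise.
Net moment of existing loads = 54.95 N·m clockwise.
The sign weighs 10.5 × 9.8 = 102.9 N and must supply an equal counterclockwise moment, so its lever arm about the knife-edge support is 54.95 / 102.9 = 0.534 m.
That puts it at 1.07 − 0.534 = 0.536 m from the left end.

x ≈ 0.536 m from the left end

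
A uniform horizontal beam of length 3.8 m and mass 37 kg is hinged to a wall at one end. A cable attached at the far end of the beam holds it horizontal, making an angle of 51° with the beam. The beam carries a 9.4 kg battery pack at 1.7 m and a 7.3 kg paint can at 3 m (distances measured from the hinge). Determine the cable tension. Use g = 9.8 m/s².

Sum moments about the hinge (the unknown hinge reaction has zero arm there).
Beam weight: 37 × 9.8 = 362.6 N down at 1.9 m → arm 1.9 m, τ = 362.6 × 1.9 = 688.9 N·m clockwise.
Battery pack: 9.4 × 9.8 = 92.12 N down at 1.7 m → arm 1.7 m, τ = 92.12 × 1.7 = 156.6 N·m clockwise.
Paint can: 7.3 × 9.8 = 71.54 N down at 3 m → arm 3 m, τ = 71.54 × 3 = 214.6 N·m clockwise.
Total clockwise load moment = 1060 N·m.
The cable tension T acts at 3.8 m; only its component perpendicular to the beam, T sinθ, produces torque. sin 51° = 0.7771.
Setting net torque to zero: T × 3.8 × 0.7771 = 1060 → T = 1060 / 2.953 = 359 N.

T ≈ 359 N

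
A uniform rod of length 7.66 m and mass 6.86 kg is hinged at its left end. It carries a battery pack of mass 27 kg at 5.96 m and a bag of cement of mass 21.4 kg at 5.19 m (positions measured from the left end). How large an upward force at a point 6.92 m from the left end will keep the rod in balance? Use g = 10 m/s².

Choose the left end as the axis so the unknown pivot reaction has zero arm there.
Beam weight: 6.86 × 10 = 68.6 N down at 3.83 m → arm 3.83 m, τ = 68.6 × 3.83 = 262.7 N·m clockwise.
Battery pack: 27 × 10 = 270 N down at 5.96 m → arm 5.96 m, τ = 270 × 5.96 = 1609 N·m clockwise.
Bag of cement: 21.4 × 10 = 214 N down at 5.19 m → arm 5.19 m, τ = 214 × 5.19 = 1111 N·m clockwise.
Net moment of the loads = 2983 N·m clockwise.
The upward force F acts at a point 6.92 m from the left end, arm 6.92 m, giving F × 6.92 counterclockwise.
For rotational equilibrium, F × 6.92 = 2983, so F = 2983 / 6.92 = 431 N.

F ≈ 431 N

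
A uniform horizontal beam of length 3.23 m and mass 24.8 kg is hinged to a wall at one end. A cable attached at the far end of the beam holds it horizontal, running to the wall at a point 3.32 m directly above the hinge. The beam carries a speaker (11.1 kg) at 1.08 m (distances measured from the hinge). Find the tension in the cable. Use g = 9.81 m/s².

T ≈ 221 N

Take moments about the hinge.
Beam weight: 24.8 × 9.81 = 243.3 N down at 1.615 m → arm 1.615 m, τ = 243.3 × 1.615 = 392.9 N·m clockwise.
Speaker: 11.1 × 9.81 = 108.9 N down at 1.08 m → arm 1.08 m, τ = 108.9 × 1.08 = 117.6 N·m clockwise.
Total clockwise load moment = 510.5 N·m.
The cable tension T acts at 3.23 m; only its component perpendicular to the beam, T sinθ, produces torque. sinθ = h/√(h²+d²) = 3.32/√(3.32²+3.23²) = 0.7168.
For rotational equilibrium, T × 3.23 × 0.7168 = 510.5, so T = 510.5 / 2.315 = 221 N.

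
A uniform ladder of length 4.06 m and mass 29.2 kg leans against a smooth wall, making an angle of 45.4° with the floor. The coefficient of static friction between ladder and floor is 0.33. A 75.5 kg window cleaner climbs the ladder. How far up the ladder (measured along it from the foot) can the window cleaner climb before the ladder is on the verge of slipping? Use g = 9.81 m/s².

Take moments about the foot of the ladder.
Ladder weight 29.2×9.81 = 286.5 N acts at 2.03 m along the ladder; its horizontal arm is 2.03·cos45.4° = 1.425 m → τ = 408.3 N·m clockwise.
Window cleaner weight 75.5×9.81 = 740.7 N at distance d → arm d·cos45.4° → τ = 740.7·d·0.7022 clockwise.
Wall normal N at the top has arm L sinθ = 2.891 m counterclockwise, so Στ = 0 gives N·2.891 = 408.3 + 520.1·d.
ΣFy = 0 ⇒ N_floor = 1027 N, so the maximum friction is μ_s·N_floor = 0.33×1027 = 338.9 N. ΣFx = 0 ⇒ N_wall = f, so at the slipping point N = 338.9 N.
Substituting: 338.9×2.891 = 408.3 + 520.1·d ⇒ d = (979.8 − 408.3) / 520.1 = 1.1 m.

d ≈ 1.1 m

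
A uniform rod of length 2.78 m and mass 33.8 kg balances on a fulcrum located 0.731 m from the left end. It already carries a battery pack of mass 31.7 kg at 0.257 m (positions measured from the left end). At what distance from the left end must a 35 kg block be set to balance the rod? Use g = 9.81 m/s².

Sum moments about the fulcrum (at 0.731 m from the left end) (the support reaction has zero arm there).
Beam weight: 33.8 × 9.81 = 331.6 N down at 1.39 m → arm 0.659 m, τ = 331.6 × 0.659 = 218.5 N·m clockwise.
Battery pack: 31.7 × 9.81 = 311 N down at 0.257 m → arm 0.474 m, τ = 311 × 0.474 = 147.4 N·m counterclockwise.
Net moment of existing loads = 71.1 N·m clockwise.
The block weighs 35 × 9.81 = 343.4 N and must supply an equal counterclockwise moment, so its lever arm about the fulcrum is 71.1 / 343.4 = 0.207 m.
That puts it at 0.731 − 0.207 = 0.524 m from the left end.

x ≈ 0.524 m from the left end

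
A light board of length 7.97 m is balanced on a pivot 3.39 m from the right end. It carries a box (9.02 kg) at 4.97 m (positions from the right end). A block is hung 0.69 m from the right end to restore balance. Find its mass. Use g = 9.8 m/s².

m ≈ 5.28 kg

About the pivot (at 3.39 m from the right end):
Box: 9.02 × 9.8 = 88.4 N down at 4.97 m → arm 1.58 m, τ = 88.4 × 1.58 = 139.7 N·m counterclockwise.
Net moment of known loads = 139.7 N·m counterclockwise.
An unknown mass m at 0.69 m has arm 2.7 m; its moment is m·g·2.7 clockwise.
Στ = 0 ⇒ m × 9.8 × 2.7 = 139.7 ⇒ m = 139.7 / (9.8 × 2.7) = 5.28 kg.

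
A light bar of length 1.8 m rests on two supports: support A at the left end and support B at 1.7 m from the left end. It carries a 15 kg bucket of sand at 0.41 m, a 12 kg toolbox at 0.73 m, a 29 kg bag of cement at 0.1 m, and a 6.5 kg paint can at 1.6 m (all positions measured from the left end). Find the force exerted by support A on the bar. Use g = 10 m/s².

Sum moments about support B (its reaction then has zero moment arm).
Bucket of sand: 15 × 10 = 150 N down at 0.41 m → arm 1.29 m, τ = 150 × 1.29 = 193.5 N·m counterclockwise.
Toolbox: 12 × 10 = 120 N down at 0.73 m → arm 0.97 m, τ = 120 × 0.97 = 116.4 N·m counterclockwise.
Bag of cement: 29 × 10 = 290 N down at 0.1 m → arm 1.6 m, τ = 290 × 1.6 = 464 N·m counterclockwise.
Paint can: 6.5 × 10 = 65 N down at 1.6 m → arm 0.1 m, τ = 65 × 0.1 = 6.5 N·m counterclockwise.
Net load moment about support B = 780.4 N·m counterclockwise.
Reaction R at support A is upward at 0 m, arm 1.7 m → moment R × 1.7 clockwise.
Balancing moments: R × 1.7 = 780.4, giving R = 459 N.

R_A ≈ 459 N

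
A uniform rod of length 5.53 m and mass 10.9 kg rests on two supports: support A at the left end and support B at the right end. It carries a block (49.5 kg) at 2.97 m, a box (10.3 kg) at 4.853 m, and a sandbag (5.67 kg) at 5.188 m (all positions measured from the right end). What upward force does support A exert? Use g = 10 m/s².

Take moments about support B.
Beam weight: 10.9 × 10 = 109 N down at 2.765 m → arm 2.765 m, τ = 109 × 2.765 = 301.4 N·m counterclockwise.
Block: 49.5 × 10 = 495 N down at 2.97 m → arm 2.97 m, τ = 495 × 2.97 = 1470 N·m counterclockwise.
Box: 10.3 × 10 = 103 N down at 4.853 m → arm 4.853 m, τ = 103 × 4.853 = 499.9 N·m counterclockwise.
Sandbag: 5.67 × 10 = 56.7 N down at 5.188 m → arm 5.188 m, τ = 56.7 × 5.188 = 294.2 N·m counterclockwise.
Net load moment about support B = 2566 N·m counterclockwise.
Reaction R at support A is upward at 5.53 m, arm 5.53 m → moment R × 5.53 clockwise.
Στ = 0 ⇒ R × 5.53 = 2566 ⇒ R = 464 N.

R_A ≈ 464 N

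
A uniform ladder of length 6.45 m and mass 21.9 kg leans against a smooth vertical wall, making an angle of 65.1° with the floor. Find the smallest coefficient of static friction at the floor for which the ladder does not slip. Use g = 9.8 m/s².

μ_min ≈ 0.232

Take moments about the foot of the ladder.
Ladder weight 21.9×9.8 = 214.6 N acts at 3.225 m along the ladder; its horizontal arm is 3.225·cos65.1° = 1.358 m → τ = 291.4 N·m clockwise.
Wall normal N acts horizontally at the top; its moment arm is the height L sinθ = 6.45·sin65.1° = 5.85 m, counterclockwise.
Στ = 0 ⇒ N × 5.85 = 291.4 ⇒ N = 49.81 N.
ΣFx = 0 ⇒ f = N_wall = 49.81 N. ΣFy = 0 ⇒ N_floor = 214.6 N.
μ_min = f / N_floor = 49.81 / 214.6 = 0.232.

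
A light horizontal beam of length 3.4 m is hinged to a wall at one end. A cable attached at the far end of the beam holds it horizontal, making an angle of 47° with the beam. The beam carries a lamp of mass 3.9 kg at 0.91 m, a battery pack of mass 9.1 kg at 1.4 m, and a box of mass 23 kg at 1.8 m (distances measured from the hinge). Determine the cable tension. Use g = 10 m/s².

T ≈ 232 N

Taking torques about the hinge:
Lamp: 3.9 × 10 = 39 N down at 0.91 m → arm 0.91 m, τ = 39 × 0.91 = 35.49 N·m clockwise.
Battery pack: 9.1 × 10 = 91 N down at 1.4 m → arm 1.4 m, τ = 91 × 1.4 = 127.4 N·m clockwise.
Box: 23 × 10 = 230 N down at 1.8 m → arm 1.8 m, τ = 230 × 1.8 = 414 N·m clockwise.
Total clockwise load moment = 576.9 N·m.
The cable tension T acts at 3.4 m; only its component perpendicular to the beam, T sinθ, produces torque. sin 47° = 0.7314.
Setting net torque to zero: T × 3.4 × 0.7314 = 576.9 → T = 576.9 / 2.487 = 232 N.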